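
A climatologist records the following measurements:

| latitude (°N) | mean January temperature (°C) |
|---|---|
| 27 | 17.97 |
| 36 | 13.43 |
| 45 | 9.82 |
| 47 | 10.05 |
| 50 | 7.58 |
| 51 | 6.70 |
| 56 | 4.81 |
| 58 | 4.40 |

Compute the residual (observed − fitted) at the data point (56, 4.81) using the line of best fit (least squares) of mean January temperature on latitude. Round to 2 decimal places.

-0.24

n = 8, Σx = 370, Σy = 74.76, Σxy = 3128.18, Σx² = 17860
Sxx = Σx² − (Σx)²/n = 17860 − 17112.5 = 747.5
Sxy = Σxy − (Σx)(Σy)/n = 3128.18 − 3457.65 = -329.47
b = Sxy/Sxx = -329.47/747.5 = -0.440763
a = ȳ − b·x̄ = 9.345 − (-0.440763)·46.25 = 29.730268
ŷ(56) = 29.730268 + (-0.440763)·56 = 5.047565
residual = y − ŷ = 4.81 − 5.047565 = -0.237565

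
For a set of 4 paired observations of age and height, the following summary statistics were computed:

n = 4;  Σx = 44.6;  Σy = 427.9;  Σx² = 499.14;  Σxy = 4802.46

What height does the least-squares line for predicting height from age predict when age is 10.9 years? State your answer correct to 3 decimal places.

102.735

Sxx = Σx² − (Σx)²/n = 499.14 − 497.29 = 1.85
Sxy = Σxy − (Σx)(Σy)/n = 4802.46 − 4771.085 = 31.375
b = Sxy/Sxx = 31.375/1.85 = 16.959459
a = ȳ − b·x̄ = 106.975 − 16.959459·11.15 = -82.122973
ŷ(10.9) = a + b·10.9 = -82.122973 + 16.959459·10.9 = 102.735135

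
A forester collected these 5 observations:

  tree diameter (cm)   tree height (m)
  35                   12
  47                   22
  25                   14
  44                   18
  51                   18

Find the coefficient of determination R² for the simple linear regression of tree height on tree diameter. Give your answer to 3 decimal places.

0.548

n = 5, Σx = 202, Σy = 84, Σxy = 3514, Σx² = 8596, Σy² = 1472
Sxx = Σx² − (Σx)²/n = 8596 − 8160.8 = 435.2
Sxy = Σxy − (Σx)(Σy)/n = 3514 − 3393.6 = 120.4
Syy = Σy² − (Σy)²/n = 1472 − 1411.2 = 60.8
R² = Sxy²/(Sxx·Syy) = (120.4)²/(435.2·60.8) = 0.547849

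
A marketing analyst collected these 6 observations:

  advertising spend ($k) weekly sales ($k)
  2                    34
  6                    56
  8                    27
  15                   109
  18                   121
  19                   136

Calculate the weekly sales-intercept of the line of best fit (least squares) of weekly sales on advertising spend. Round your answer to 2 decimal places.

8.63

n = 6, Σx = 68, Σy = 483, Σxy = 7017, Σx² = 1014
Sxx = Σx² − (Σx)²/n = 1014 − 770.666667 = 243.333333
Sxy = Σxy − (Σx)(Σy)/n = 7017 − 5474 = 1543
b = Sxy/Sxx = 1543/243.333333 = 6.341096
a = ȳ − b·x̄ = 80.5 − 6.341096·11.333333 = 8.634247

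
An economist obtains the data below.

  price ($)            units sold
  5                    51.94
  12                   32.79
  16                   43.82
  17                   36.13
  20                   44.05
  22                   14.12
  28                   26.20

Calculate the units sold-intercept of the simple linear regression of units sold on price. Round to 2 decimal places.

55.40

n = 7, Σx = 120, Σy = 249.05, Σxy = 3893.75, Σx² = 2382
Sxx = Σx² − (Σx)²/n = 2382 − 2057.142857 = 324.857143
Sxy = Σxy − (Σx)(Σy)/n = 3893.75 − 4269.428571 = -375.678571
b = Sxy/Sxx = -375.678571/324.857143 = -1.156442
a = ȳ − b·x̄ = 35.578571 − (-1.156442)·17.142857 = 55.403298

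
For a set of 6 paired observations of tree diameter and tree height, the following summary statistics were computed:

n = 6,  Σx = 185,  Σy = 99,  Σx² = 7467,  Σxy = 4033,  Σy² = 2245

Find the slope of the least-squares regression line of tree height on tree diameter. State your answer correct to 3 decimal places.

Sxx = Σx² − (Σx)²/n = 7467 − 5704.166667 = 1762.833333
Sxy = Σxy − (Σx)(Σy)/n = 4033 − 3052.5 = 980.5
b = Sxy/Sxx = 980.5/1762.833333 = 0.556207

0.556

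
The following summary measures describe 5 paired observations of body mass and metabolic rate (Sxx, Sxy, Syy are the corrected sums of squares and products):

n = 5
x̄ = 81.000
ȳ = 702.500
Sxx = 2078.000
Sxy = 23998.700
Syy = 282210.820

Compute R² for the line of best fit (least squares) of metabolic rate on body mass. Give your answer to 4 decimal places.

0.9821

R² = Sxy²/(Sxx·Syy) = (23998.7)²/(2078·282210.82) = 0.982101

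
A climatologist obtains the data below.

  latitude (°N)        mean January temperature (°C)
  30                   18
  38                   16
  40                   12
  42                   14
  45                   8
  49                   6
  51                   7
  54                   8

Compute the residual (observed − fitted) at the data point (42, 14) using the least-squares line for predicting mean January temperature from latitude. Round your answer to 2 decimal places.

2.02

n = 8, Σx = 349, Σy = 89, Σxy = 3659, Σx² = 15651
Sxx = Σx² − (Σx)²/n = 15651 − 15225.125 = 425.875
Sxy = Σxy − (Σx)(Σy)/n = 3659 − 3882.625 = -223.625
b = Sxy/Sxx = -223.625/425.875 = -0.525095
a = ȳ − b·x̄ = 11.125 − (-0.525095)·43.625 = 34.032286
ŷ(42) = 34.032286 + (-0.525095)·42 = 11.978280
residual = y − ŷ = 14 − 11.978280 = 2.021720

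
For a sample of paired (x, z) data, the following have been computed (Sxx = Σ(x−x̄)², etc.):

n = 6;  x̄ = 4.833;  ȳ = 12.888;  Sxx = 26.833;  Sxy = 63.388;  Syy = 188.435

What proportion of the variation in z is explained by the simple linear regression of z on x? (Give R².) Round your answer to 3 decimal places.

0.795

R² = Sxy²/(Sxx·Syy) = (63.388)²/(26.833·188.435) = 0.794664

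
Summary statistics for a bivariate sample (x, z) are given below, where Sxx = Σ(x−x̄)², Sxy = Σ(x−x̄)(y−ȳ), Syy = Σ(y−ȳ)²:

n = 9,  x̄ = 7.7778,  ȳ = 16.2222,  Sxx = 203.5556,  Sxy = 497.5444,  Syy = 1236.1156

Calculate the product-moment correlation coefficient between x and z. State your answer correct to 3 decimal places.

0.992

r = Sxy/√(Sxx·Syy) = 497.5444/√(251618.252627) = 497.5444/501.615642 = 0.991884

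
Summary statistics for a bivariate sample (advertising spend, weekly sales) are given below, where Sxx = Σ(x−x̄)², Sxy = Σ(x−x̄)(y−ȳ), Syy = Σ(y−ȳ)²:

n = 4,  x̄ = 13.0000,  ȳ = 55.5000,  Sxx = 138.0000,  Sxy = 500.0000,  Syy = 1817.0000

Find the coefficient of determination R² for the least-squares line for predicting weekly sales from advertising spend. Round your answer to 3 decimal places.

0.997

R² = Sxy²/(Sxx·Syy) = (500)²/(138·1817) = 0.997025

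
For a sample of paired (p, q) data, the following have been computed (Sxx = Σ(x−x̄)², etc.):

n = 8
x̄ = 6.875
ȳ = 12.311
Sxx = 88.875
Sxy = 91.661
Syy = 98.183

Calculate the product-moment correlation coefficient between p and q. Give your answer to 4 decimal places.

r = Sxy/√(Sxx·Syy) = 91.661/√(8726.014125) = 91.661/93.413137 = 0.981243

0.9812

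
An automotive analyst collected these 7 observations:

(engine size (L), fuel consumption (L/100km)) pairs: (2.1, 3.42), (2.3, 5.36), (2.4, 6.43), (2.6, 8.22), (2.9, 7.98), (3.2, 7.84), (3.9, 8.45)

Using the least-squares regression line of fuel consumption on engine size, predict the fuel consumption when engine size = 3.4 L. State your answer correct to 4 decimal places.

n = 7, Σx = 19.4, Σy = 47.7, Σxy = 137.499, Σx² = 56.08
Sxx = Σx² − (Σx)²/n = 56.08 − 53.765714 = 2.314286
Sxy = Σxy − (Σx)(Σy)/n = 137.499 − 132.197143 = 5.301857
b = Sxy/Sxx = 5.301857/2.314286 = 2.290926
a = ȳ − b·x̄ = 6.814286 − 2.290926·2.771429 = 0.465148
ŷ(3.4) = a + b·3.4 = 0.465148 + 2.290926·3.4 = 8.254296

8.2543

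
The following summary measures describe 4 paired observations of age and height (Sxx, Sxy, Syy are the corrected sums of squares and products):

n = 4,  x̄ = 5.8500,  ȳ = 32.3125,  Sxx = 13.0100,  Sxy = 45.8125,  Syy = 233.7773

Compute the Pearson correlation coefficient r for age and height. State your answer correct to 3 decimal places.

0.831

r = Sxy/√(Sxx·Syy) = 45.8125/√(3041.442673) = 45.8125/55.149276 = 0.830700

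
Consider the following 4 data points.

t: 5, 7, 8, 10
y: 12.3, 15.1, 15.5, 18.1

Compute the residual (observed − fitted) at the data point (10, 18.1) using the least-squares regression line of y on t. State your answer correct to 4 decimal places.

0.0231

n = 4, Σx = 30, Σy = 61, Σxy = 472.2, Σx² = 238
Sxx = Σx² − (Σx)²/n = 238 − 225 = 13
Sxy = Σxy − (Σx)(Σy)/n = 472.2 − 457.5 = 14.7
b = Sxy/Sxx = 14.7/13 = 1.130769
a = ȳ − b·x̄ = 15.25 − 1.130769·7.5 = 6.769231
ŷ(10) = 6.769231 + 1.130769·10 = 18.076923
residual = y − ŷ = 18.1 − 18.076923 = 0.023077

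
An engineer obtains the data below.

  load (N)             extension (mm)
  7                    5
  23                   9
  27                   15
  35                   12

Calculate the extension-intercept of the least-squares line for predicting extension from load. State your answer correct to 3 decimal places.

n = 4, Σx = 92, Σy = 41, Σxy = 1067, Σx² = 2532
Sxx = Σx² − (Σx)²/n = 2532 − 2116 = 416
Sxy = Σxy − (Σx)(Σy)/n = 1067 − 943 = 124
b = Sxy/Sxx = 124/416 = 0.298077
a = ȳ − b·x̄ = 10.25 − 0.298077·23 = 3.394231

3.394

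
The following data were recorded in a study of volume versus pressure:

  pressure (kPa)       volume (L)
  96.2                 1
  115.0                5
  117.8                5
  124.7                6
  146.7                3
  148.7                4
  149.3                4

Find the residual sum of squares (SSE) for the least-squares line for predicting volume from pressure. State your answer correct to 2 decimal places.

n = 7, Σx = 898.4, Σy = 28, Σxy = 3640.5, Σx² = 117829.44, Σy² = 128
Sxx = Σx² − (Σx)²/n = 117829.44 − 115303.222857 = 2526.217143
Sxy = Σxy − (Σx)(Σy)/n = 3640.5 − 3593.6 = 46.9
Syy = Σy² − (Σy)²/n = 128 − 112 = 16
b = Sxy/Sxx = 46.9/2526.217143 = 0.018565
SSE = Syy − b·Sxy = 16 − 0.018565·46.9 = 15.129287

15.13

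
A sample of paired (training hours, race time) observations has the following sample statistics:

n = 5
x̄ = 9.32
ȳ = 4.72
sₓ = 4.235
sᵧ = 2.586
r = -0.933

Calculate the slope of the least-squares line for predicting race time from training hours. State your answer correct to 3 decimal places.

b = r · sᵧ/sₓ = -0.933 · 2.586/4.235 = -0.569714

-0.570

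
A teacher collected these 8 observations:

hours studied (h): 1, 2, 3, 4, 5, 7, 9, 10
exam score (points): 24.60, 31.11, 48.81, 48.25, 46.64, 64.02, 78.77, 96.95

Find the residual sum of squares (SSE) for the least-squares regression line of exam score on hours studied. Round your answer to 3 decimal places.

226.663

n = 8, Σx = 41, Σy = 439.15, Σxy = 2786.02, Σx² = 285, Σy² = 28161.3361
Sxx = Σx² − (Σx)²/n = 285 − 210.125 = 74.875
Sxy = Σxy − (Σx)(Σy)/n = 2786.02 − 2250.64375 = 535.37625
Syy = Σy² − (Σy)²/n = 28161.3361 − 24106.590313 = 4054.745788
b = Sxy/Sxx = 535.37625/74.875 = 7.150267
SSE = Syy − b·Sxy = 4054.745788 − 7.150267·535.37625 = 226.662595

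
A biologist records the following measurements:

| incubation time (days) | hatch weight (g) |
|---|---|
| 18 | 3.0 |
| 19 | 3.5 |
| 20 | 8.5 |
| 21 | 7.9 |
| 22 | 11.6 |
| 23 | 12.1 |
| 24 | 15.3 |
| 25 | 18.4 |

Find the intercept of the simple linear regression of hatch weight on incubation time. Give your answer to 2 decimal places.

-36.37

n = 8, Σx = 172, Σy = 80.3, Σxy = 1817.1, Σx² = 3740
Sxx = Σx² − (Σx)²/n = 3740 − 3698 = 42
Sxy = Σxy − (Σx)(Σy)/n = 1817.1 − 1726.45 = 90.65
b = Sxy/Sxx = 90.65/42 = 2.158333
a = ȳ − b·x̄ = 10.0375 − 2.158333·21.5 = -36.366667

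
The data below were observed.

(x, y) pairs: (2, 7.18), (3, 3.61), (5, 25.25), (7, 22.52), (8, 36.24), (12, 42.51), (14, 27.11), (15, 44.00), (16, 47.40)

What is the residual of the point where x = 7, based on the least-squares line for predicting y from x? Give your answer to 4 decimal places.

n = 9, Σx = 82, Σy = 255.82, Σxy = 2907.06, Σx² = 972
Sxx = Σx² − (Σx)²/n = 972 − 747.111111 = 224.888889
Sxy = Σxy − (Σx)(Σy)/n = 2907.06 − 2330.804444 = 576.255556
b = Sxy/Sxx = 576.255556/224.888889 = 2.562401
a = ȳ − b·x̄ = 28.424444 − 2.562401·9.111111 = 5.078123
ŷ(7) = 5.078123 + 2.562401·7 = 23.014931
residual = y − ŷ = 22.52 − 23.014931 = -0.494931

-0.4949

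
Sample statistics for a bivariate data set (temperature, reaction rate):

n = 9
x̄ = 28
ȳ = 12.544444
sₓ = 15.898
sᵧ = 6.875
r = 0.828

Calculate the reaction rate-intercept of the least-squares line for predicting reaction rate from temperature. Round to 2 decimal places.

2.52

b = r · sᵧ/sₓ = 0.828 · 6.875/15.898 = 0.358064
a = ȳ − b·x̄ = 12.544444 − 0.358064·28 = 2.518655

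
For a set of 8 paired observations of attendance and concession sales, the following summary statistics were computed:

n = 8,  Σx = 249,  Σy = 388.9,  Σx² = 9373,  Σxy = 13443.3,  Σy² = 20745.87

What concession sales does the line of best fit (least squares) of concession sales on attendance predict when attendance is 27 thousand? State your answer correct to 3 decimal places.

Sxx = Σx² − (Σx)²/n = 9373 − 7750.125 = 1622.875
Sxy = Σxy − (Σx)(Σy)/n = 13443.3 − 12104.5125 = 1338.7875
b = Sxy/Sxx = 1338.7875/1622.875 = 0.824948
a = ȳ − b·x̄ = 48.6125 − 0.824948·31.125 = 22.935993
ŷ(27) = a + b·27 = 22.935993 + 0.824948·27 = 45.209589

45.210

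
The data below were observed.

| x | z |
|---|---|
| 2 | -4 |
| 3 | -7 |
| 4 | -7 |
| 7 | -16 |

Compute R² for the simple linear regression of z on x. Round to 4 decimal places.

n = 4, Σx = 16, Σy = -34, Σxy = -169, Σx² = 78, Σy² = 370
Sxx = Σx² − (Σx)²/n = 78 − 64 = 14
Sxy = Σxy − (Σx)(Σy)/n = -169 − (-136) = -33
Syy = Σy² − (Σy)²/n = 370 − 289 = 81
R² = Sxy²/(Sxx·Syy) = (-33)²/(14·81) = 0.960317

0.9603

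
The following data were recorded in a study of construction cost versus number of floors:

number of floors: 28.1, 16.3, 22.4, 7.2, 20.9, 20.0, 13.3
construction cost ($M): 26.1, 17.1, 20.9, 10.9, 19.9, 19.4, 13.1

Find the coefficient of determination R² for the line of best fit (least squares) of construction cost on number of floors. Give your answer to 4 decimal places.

n = 7, Σx = 128.2, Σy = 127.4, Σxy = 2536.92, Σx² = 2622.6, Σy² = 2473.22
Sxx = Σx² − (Σx)²/n = 2622.6 − 2347.891429 = 274.708571
Sxy = Σxy − (Σx)(Σy)/n = 2536.92 − 2333.24 = 203.68
Syy = Σy² − (Σy)²/n = 2473.22 − 2318.68 = 154.54
R² = Sxy²/(Sxx·Syy) = (203.68)²/(274.708571·154.54) = 0.977200

0.9772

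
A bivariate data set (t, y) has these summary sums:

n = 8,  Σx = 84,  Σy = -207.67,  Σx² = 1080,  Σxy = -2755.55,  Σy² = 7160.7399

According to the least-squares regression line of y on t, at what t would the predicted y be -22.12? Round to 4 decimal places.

9.1782

Sxx = Σx² − (Σx)²/n = 1080 − 882 = 198
Sxy = Σxy − (Σx)(Σy)/n = -2755.55 − (-2180.535) = -575.015
b = Sxy/Sxx = -575.015/198 = -2.904116
a = ȳ − b·x̄ = -25.95875 − (-2.904116)·10.5 = 4.534470
Set a + b·x = -22.12: x = (-22.12 − 4.534470) / (-2.904116) = 9.178169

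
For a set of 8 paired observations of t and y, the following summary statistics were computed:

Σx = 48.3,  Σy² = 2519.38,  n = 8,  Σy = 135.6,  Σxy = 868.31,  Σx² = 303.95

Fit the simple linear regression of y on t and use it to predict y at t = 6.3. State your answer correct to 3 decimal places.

Sxx = Σx² − (Σx)²/n = 303.95 − 291.61125 = 12.33875
Sxy = Σxy − (Σx)(Σy)/n = 868.31 − 818.685 = 49.625
b = Sxy/Sxx = 49.625/12.33875 = 4.021882
a = ȳ − b·x̄ = 16.95 − 4.021882·6.0375 = -7.332114
ŷ(6.3) = a + b·6.3 = -7.332114 + 4.021882·6.3 = 18.005744

18.006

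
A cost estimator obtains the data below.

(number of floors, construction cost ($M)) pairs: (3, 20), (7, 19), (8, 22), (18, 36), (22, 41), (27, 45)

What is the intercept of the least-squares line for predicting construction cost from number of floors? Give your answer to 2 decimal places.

13.63

n = 6, Σx = 85, Σy = 183, Σxy = 3134, Σx² = 1659
Sxx = Σx² − (Σx)²/n = 1659 − 1204.166667 = 454.833333
Sxy = Σxy − (Σx)(Σy)/n = 3134 − 2592.5 = 541.5
b = Sxy/Sxx = 541.5/454.833333 = 1.190546
a = ȳ − b·x̄ = 30.5 − 1.190546·14.166667 = 13.633932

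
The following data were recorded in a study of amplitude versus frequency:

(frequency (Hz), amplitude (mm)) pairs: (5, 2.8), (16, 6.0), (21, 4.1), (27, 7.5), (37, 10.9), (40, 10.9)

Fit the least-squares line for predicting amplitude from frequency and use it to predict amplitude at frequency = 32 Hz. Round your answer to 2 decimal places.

n = 6, Σx = 146, Σy = 42.2, Σxy = 1237.9, Σx² = 4420
Sxx = Σx² − (Σx)²/n = 4420 − 3552.666667 = 867.333333
Sxy = Σxy − (Σx)(Σy)/n = 1237.9 − 1026.866667 = 211.033333
b = Sxy/Sxx = 211.033333/867.333333 = 0.243313
a = ȳ − b·x̄ = 7.033333 − 0.243313·24.333333 = 1.112721
ŷ(32) = a + b·32 = 1.112721 + 0.243313·32 = 8.898732

8.90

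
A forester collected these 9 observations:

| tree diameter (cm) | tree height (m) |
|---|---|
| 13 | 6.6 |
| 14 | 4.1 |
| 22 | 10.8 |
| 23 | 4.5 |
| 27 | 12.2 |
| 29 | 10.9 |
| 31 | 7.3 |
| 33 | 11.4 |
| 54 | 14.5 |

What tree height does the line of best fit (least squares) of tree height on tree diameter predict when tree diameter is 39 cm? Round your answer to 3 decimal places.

11.750

n = 9, Σx = 246, Σy = 82.3, Σxy = 2515.3, Σx² = 7914
Sxx = Σx² − (Σx)²/n = 7914 − 6724 = 1190
Sxy = Σxy − (Σx)(Σy)/n = 2515.3 − 2249.533333 = 265.766667
b = Sxy/Sxx = 265.766667/1190 = 0.223333
a = ȳ − b·x̄ = 9.144444 − 0.223333·27.333333 = 3.04
ŷ(39) = a + b·39 = 3.04 + 0.223333·39 = 11.75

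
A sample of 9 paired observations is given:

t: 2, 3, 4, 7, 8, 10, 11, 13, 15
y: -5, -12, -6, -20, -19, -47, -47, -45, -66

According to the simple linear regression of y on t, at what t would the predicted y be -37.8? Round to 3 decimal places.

9.880

n = 9, Σx = 73, Σy = -267, Σxy = -2924, Σx² = 757
Sxx = Σx² − (Σx)²/n = 757 − 592.111111 = 164.888889
Sxy = Σxy − (Σx)(Σy)/n = -2924 − (-2165.666667) = -758.333333
b = Sxy/Sxx = -758.333333/164.888889 = -4.599057
a = ȳ − b·x̄ = -29.666667 − (-4.599057)·8.111111 = 7.636792
Set a + b·x = -37.8: x = (-37.8 − 7.636792) / (-4.599057) = 9.879590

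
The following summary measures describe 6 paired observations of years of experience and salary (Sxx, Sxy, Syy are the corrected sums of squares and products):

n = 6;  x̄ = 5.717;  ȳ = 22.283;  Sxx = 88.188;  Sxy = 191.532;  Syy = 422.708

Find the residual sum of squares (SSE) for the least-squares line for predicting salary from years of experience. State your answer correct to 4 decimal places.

b = Sxy/Sxx = 191.532/88.188 = 2.171860
SSE = Syy − b·Sxy = 422.708 − 2.171860·191.532 = 6.727288

6.7273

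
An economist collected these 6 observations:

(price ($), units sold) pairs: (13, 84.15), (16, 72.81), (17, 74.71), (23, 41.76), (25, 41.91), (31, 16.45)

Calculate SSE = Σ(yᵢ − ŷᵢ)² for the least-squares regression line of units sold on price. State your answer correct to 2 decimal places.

58.69

n = 6, Σx = 125, Σy = 331.79, Σxy = 6047.16, Σx² = 2829, Σy² = 21735.0509
Sxx = Σx² − (Σx)²/n = 2829 − 2604.166667 = 224.833333
Sxy = Σxy − (Σx)(Σy)/n = 6047.16 − 6912.291667 = -865.131667
Syy = Σy² − (Σy)²/n = 21735.0509 − 18347.434017 = 3387.616883
b = Sxy/Sxx = -865.131667/224.833333 = -3.847880
SSE = Syy − b·Sxy = 3387.616883 − (-3.847880)·(-865.131667) = 58.694123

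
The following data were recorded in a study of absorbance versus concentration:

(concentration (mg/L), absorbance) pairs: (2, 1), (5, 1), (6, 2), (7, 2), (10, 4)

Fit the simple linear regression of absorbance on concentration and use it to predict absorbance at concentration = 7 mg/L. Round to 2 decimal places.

2.38

n = 5, Σx = 30, Σy = 10, Σxy = 73, Σx² = 214
Sxx = Σx² − (Σx)²/n = 214 − 180 = 34
Sxy = Σxy − (Σx)(Σy)/n = 73 − 60 = 13
b = Sxy/Sxx = 13/34 = 0.382353
a = ȳ − b·x̄ = 2 − 0.382353·6 = -0.294118
ŷ(7) = a + b·7 = -0.294118 + 0.382353·7 = 2.382353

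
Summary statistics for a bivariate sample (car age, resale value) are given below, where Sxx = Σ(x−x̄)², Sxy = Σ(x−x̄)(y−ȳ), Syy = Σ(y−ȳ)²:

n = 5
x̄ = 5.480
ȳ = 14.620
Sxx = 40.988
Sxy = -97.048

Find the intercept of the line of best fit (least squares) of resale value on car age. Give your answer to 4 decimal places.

27.5951

b = Sxy/Sxx = -97.048/40.988 = -2.367717
a = ȳ − b·x̄ = 14.62 − (-2.367717)·5.48 = 27.595091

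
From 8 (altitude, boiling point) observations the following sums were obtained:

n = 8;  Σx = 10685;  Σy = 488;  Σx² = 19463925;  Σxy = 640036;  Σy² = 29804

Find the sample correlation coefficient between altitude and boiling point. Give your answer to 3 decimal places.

Sxx = Σx² − (Σx)²/n = 19463925 − 14271153.125 = 5192771.875
Sxy = Σxy − (Σx)(Σy)/n = 640036 − 651785 = -11749
Syy = Σy² − (Σy)²/n = 29804 − 29768 = 36
r = Sxy/√(Sxx·Syy) = -11749/√(186939787.5) = -11749/13672.592567 = -0.859310

-0.859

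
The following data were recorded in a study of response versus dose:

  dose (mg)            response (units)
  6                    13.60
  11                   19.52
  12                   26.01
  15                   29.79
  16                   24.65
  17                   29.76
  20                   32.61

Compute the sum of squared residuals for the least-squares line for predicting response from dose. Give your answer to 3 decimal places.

n = 7, Σx = 97, Σy = 175.94, Σxy = 2607.81, Σx² = 1471, Σy² = 4686.6468
Sxx = Σx² − (Σx)²/n = 1471 − 1344.142857 = 126.857143
Sxy = Σxy − (Σx)(Σy)/n = 2607.81 − 2438.025714 = 169.784286
Syy = Σy² − (Σy)²/n = 4686.6468 − 4422.126229 = 264.520571
b = Sxy/Sxx = 169.784286/126.857143 = 1.338390
SSE = Syy − b·Sxy = 264.520571 − 1.338390·169.784286 = 37.283042

37.283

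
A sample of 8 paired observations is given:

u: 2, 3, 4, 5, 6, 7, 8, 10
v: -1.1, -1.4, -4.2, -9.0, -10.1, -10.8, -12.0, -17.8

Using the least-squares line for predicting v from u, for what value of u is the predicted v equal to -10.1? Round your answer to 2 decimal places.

6.48

n = 8, Σx = 45, Σy = -66.4, Σxy = -478.4, Σx² = 303
Sxx = Σx² − (Σx)²/n = 303 − 253.125 = 49.875
Sxy = Σxy − (Σx)(Σy)/n = -478.4 − (-373.5) = -104.9
b = Sxy/Sxx = -104.9/49.875 = -2.103258
a = ȳ − b·x̄ = -8.3 − (-2.103258)·5.625 = 3.530827
Set a + b·x = -10.1: x = (-10.1 − 3.530827) / (-2.103258) = 6.480815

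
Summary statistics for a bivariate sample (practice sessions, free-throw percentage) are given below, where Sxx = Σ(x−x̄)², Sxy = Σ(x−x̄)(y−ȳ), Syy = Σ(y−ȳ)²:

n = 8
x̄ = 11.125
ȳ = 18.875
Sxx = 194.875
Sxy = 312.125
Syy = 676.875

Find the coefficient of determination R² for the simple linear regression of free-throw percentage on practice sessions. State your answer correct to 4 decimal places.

R² = Sxy²/(Sxx·Syy) = (312.125)²/(194.875·676.875) = 0.738571

0.7386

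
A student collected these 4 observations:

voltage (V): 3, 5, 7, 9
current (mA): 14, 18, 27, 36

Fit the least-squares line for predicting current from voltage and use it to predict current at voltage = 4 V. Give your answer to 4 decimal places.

16.2500

n = 4, Σx = 24, Σy = 95, Σxy = 645, Σx² = 164
Sxx = Σx² − (Σx)²/n = 164 − 144 = 20
Sxy = Σxy − (Σx)(Σy)/n = 645 − 570 = 75
b = Sxy/Sxx = 75/20 = 3.75
a = ȳ − b·x̄ = 23.75 − 3.75·6 = 1.25
ŷ(4) = a + b·4 = 1.25 + 3.75·4 = 16.25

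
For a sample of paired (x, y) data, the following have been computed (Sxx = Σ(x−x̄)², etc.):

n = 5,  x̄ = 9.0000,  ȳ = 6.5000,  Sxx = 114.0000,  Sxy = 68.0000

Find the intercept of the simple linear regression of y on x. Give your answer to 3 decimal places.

1.132

b = Sxy/Sxx = 68/114 = 0.596491
a = ȳ − b·x̄ = 6.5 − 0.596491·9 = 1.131579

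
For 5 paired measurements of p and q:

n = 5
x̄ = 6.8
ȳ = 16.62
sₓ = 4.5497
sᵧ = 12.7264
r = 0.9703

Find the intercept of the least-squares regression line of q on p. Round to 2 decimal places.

-1.84

b = r · sᵧ/sₓ = 0.9703 · 12.7264/4.5497 = 2.714119
a = ȳ − b·x̄ = 16.62 − 2.714119·6.8 = -1.836007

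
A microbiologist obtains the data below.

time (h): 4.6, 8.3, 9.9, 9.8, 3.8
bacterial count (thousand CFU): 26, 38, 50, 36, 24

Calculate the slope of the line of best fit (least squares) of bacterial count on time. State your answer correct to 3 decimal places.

3.198

n = 5, Σx = 36.4, Σy = 174, Σxy = 1374, Σx² = 298.54
Sxx = Σx² − (Σx)²/n = 298.54 − 264.992 = 33.548
Sxy = Σxy − (Σx)(Σy)/n = 1374 − 1266.72 = 107.28
b = Sxy/Sxx = 107.28/33.548 = 3.197806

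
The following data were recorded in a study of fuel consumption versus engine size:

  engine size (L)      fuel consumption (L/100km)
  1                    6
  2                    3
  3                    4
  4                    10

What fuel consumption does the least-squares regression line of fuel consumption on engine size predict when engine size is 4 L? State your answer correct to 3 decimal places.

7.700

n = 4, Σx = 10, Σy = 23, Σxy = 64, Σx² = 30
Sxx = Σx² − (Σx)²/n = 30 − 25 = 5
Sxy = Σxy − (Σx)(Σy)/n = 64 − 57.5 = 6.5
b = Sxy/Sxx = 6.5/5 = 1.3
a = ȳ − b·x̄ = 5.75 − 1.3·2.5 = 2.5
ŷ(4) = a + b·4 = 2.5 + 1.3·4 = 7.7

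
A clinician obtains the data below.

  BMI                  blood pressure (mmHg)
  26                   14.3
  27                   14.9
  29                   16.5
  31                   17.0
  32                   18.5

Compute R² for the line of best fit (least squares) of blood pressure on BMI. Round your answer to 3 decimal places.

n = 5, Σx = 145, Σy = 81.2, Σxy = 2371.6, Σx² = 4231, Σy² = 1330
Sxx = Σx² − (Σx)²/n = 4231 − 4205 = 26
Sxy = Σxy − (Σx)(Σy)/n = 2371.6 − 2354.8 = 16.8
Syy = Σy² − (Σy)²/n = 1330 − 1318.688 = 11.312
R² = Sxy²/(Sxx·Syy) = (16.8)²/(26·11.312) = 0.959634

0.960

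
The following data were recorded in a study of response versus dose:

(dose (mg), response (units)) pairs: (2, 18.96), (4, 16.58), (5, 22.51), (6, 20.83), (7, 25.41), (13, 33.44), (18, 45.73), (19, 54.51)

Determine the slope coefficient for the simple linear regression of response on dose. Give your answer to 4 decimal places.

n = 8, Σx = 74, Σy = 237.97, Σxy = 2813.19, Σx² = 984
Sxx = Σx² − (Σx)²/n = 984 − 684.5 = 299.5
Sxy = Σxy − (Σx)(Σy)/n = 2813.19 − 2201.2225 = 611.9675
b = Sxy/Sxx = 611.9675/299.5 = 2.043297

2.0433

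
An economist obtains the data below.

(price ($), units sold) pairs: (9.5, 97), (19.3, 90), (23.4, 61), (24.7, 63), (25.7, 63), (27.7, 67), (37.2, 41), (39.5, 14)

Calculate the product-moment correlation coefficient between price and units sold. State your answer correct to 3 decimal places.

n = 8, Σx = 207, Σy = 496, Σxy = 11195.2, Σx² = 5992.26, Σy² = 35534
Sxx = Σx² − (Σx)²/n = 5992.26 − 5356.125 = 636.135
Sxy = Σxy − (Σx)(Σy)/n = 11195.2 − 12834 = -1638.8
Syy = Σy² − (Σy)²/n = 35534 − 30752 = 4782
r = Sxy/√(Sxx·Syy) = -1638.8/√(3041997.57) = -1638.8/1744.132326 = -0.939608

-0.940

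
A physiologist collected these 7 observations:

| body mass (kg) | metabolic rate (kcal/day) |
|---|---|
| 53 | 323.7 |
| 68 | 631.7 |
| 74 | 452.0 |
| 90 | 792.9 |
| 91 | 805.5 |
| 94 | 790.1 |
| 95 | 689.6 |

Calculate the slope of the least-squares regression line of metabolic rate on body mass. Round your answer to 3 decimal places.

n = 7, Σx = 565, Σy = 4485.5, Σxy = 378002.6, Σx² = 47151
Sxx = Σx² − (Σx)²/n = 47151 − 45603.571429 = 1547.428571
Sxy = Σxy − (Σx)(Σy)/n = 378002.6 − 362043.928571 = 15958.671429
b = Sxy/Sxx = 15958.671429/1547.428571 = 10.313026

10.313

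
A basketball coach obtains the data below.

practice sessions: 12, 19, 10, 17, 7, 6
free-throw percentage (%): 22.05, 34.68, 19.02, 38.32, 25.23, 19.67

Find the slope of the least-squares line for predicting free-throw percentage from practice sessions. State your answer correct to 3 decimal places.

1.287

n = 6, Σx = 71, Σy = 158.97, Σxy = 2059.79, Σx² = 979
Sxx = Σx² − (Σx)²/n = 979 − 840.166667 = 138.833333
Sxy = Σxy − (Σx)(Σy)/n = 2059.79 − 1881.145 = 178.645
b = Sxy/Sxx = 178.645/138.833333 = 1.286759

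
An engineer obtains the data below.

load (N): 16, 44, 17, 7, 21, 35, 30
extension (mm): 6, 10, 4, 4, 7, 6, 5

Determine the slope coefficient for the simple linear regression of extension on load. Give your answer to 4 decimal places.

0.1230

n = 7, Σx = 170, Σy = 42, Σxy = 1139, Σx² = 5096
Sxx = Σx² − (Σx)²/n = 5096 − 4128.571429 = 967.428571
Sxy = Σxy − (Σx)(Σy)/n = 1139 − 1020 = 119
b = Sxy/Sxx = 119/967.428571 = 0.123006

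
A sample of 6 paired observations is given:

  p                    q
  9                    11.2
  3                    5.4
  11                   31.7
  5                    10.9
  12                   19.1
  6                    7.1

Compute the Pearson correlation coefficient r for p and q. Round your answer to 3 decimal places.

n = 6, Σx = 46, Σy = 85.4, Σxy = 792, Σx² = 416, Σy² = 1693.52
Sxx = Σx² − (Σx)²/n = 416 − 352.666667 = 63.333333
Sxy = Σxy − (Σx)(Σy)/n = 792 − 654.733333 = 137.266667
Syy = Σy² − (Σy)²/n = 1693.52 − 1215.526667 = 477.993333
r = Sxy/√(Sxx·Syy) = 137.266667/√(30272.911111) = 137.266667/173.991124 = 0.788929

0.789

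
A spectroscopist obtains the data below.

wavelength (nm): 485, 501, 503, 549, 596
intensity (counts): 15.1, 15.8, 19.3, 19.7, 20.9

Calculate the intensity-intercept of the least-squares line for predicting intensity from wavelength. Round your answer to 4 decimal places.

n = 5, Σx = 2634, Σy = 90.8, Σxy = 48218.9, Σx² = 1395852
Sxx = Σx² − (Σx)²/n = 1395852 − 1387591.2 = 8260.8
Sxy = Σxy − (Σx)(Σy)/n = 48218.9 − 47833.44 = 385.46
b = Sxy/Sxx = 385.46/8260.8 = 0.046661
a = ȳ − b·x̄ = 18.16 − 0.046661·526.8 = -6.421194

-6.4212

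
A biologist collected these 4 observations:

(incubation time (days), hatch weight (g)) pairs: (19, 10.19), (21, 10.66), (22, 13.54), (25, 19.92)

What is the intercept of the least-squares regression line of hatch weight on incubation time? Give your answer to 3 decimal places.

-23.667

n = 4, Σx = 87, Σy = 54.31, Σxy = 1213.35, Σx² = 1911
Sxx = Σx² − (Σx)²/n = 1911 − 1892.25 = 18.75
Sxy = Σxy − (Σx)(Σy)/n = 1213.35 − 1181.2425 = 32.1075
b = Sxy/Sxx = 32.1075/18.75 = 1.7124
a = ȳ − b·x̄ = 13.5775 − 1.7124·21.75 = -23.6672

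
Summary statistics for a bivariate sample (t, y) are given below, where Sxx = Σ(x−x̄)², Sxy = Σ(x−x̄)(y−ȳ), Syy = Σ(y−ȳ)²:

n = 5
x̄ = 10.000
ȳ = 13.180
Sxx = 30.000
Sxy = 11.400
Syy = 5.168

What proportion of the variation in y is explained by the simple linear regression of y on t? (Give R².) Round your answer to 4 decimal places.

R² = Sxy²/(Sxx·Syy) = (11.4)²/(30·5.168) = 0.838235

0.8382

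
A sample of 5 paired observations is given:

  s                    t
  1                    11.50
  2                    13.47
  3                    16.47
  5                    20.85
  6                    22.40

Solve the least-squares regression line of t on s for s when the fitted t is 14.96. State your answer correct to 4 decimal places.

2.5176

n = 5, Σx = 17, Σy = 84.69, Σxy = 326.5, Σx² = 75
Sxx = Σx² − (Σx)²/n = 75 − 57.8 = 17.2
Sxy = Σxy − (Σx)(Σy)/n = 326.5 − 287.946 = 38.554
b = Sxy/Sxx = 38.554/17.2 = 2.241512
a = ȳ − b·x̄ = 16.938 − 2.241512·3.4 = 9.316860
Set a + b·x = 14.96: x = (14.96 − 9.316860) / 2.241512 = 2.517560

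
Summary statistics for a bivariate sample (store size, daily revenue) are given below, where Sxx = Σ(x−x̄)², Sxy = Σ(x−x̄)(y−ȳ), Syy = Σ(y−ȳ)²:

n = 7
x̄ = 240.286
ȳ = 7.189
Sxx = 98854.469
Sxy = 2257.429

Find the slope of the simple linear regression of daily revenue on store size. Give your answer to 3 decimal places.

0.023

b = Sxy/Sxx = 2257.429/98854.469 = 0.022836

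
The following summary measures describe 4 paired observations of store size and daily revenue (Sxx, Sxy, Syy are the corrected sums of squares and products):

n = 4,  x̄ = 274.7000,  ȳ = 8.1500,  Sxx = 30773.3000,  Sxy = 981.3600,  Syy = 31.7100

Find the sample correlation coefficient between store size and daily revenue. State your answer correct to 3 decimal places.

0.993

r = Sxy/√(Sxx·Syy) = 981.36/√(975821.343) = 981.36/987.836699 = 0.993444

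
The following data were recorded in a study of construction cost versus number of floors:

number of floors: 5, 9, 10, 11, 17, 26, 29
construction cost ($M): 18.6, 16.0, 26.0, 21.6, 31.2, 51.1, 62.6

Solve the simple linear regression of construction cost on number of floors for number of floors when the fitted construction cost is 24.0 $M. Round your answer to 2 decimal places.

n = 7, Σx = 107, Σy = 227.1, Σxy = 4409, Σx² = 2133
Sxx = Σx² − (Σx)²/n = 2133 − 1635.571429 = 497.428571
Sxy = Σxy − (Σx)(Σy)/n = 4409 − 3471.385714 = 937.614286
b = Sxy/Sxx = 937.614286/497.428571 = 1.884922
a = ȳ − b·x̄ = 32.442857 − 1.884922·15.285714 = 3.630471
Set a + b·x = 24.0: x = (24.0 − 3.630471) / 1.884922 = 10.806561

10.81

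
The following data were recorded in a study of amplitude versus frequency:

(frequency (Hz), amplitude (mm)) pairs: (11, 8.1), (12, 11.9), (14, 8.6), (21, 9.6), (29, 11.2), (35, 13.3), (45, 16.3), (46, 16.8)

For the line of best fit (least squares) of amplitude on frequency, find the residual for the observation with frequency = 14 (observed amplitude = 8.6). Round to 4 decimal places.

-0.7424

n = 8, Σx = 213, Σy = 95.8, Σxy = 2850.5, Σx² = 7109
Sxx = Σx² − (Σx)²/n = 7109 − 5671.125 = 1437.875
Sxy = Σxy − (Σx)(Σy)/n = 2850.5 − 2550.675 = 299.825
b = Sxy/Sxx = 299.825/1437.875 = 0.208520
a = ȳ − b·x̄ = 11.975 − 0.208520·26.625 = 6.423168
ŷ(14) = 6.423168 + 0.208520·14 = 9.342441
residual = y − ŷ = 8.6 − 9.342441 = -0.742441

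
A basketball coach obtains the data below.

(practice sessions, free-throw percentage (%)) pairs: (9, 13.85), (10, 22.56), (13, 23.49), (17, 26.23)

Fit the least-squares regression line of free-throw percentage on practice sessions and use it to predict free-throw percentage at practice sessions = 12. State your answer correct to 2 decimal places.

21.23

n = 4, Σx = 49, Σy = 86.13, Σxy = 1101.53, Σx² = 639
Sxx = Σx² − (Σx)²/n = 639 − 600.25 = 38.75
Sxy = Σxy − (Σx)(Σy)/n = 1101.53 − 1055.0925 = 46.4375
b = Sxy/Sxx = 46.4375/38.75 = 1.198387
a = ȳ − b·x̄ = 21.5325 − 1.198387·12.25 = 6.852258
ŷ(12) = a + b·12 = 6.852258 + 1.198387·12 = 21.232903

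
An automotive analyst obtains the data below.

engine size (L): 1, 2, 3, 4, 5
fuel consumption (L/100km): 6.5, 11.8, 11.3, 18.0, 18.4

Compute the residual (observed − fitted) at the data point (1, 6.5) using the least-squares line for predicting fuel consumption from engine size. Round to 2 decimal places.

n = 5, Σx = 15, Σy = 66, Σxy = 228, Σx² = 55
Sxx = Σx² − (Σx)²/n = 55 − 45 = 10
Sxy = Σxy − (Σx)(Σy)/n = 228 − 198 = 30
b = Sxy/Sxx = 30/10 = 3
a = ȳ − b·x̄ = 13.2 − 3·3 = 4.2
ŷ(1) = 4.2 + 3·1 = 7.2
residual = y − ŷ = 6.5 − 7.2 = -0.7

-0.70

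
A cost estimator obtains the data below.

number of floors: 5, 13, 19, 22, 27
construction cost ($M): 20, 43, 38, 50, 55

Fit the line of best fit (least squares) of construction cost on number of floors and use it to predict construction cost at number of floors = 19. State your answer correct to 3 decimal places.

n = 5, Σx = 86, Σy = 206, Σxy = 3966, Σx² = 1768
Sxx = Σx² − (Σx)²/n = 1768 − 1479.2 = 288.8
Sxy = Σxy − (Σx)(Σy)/n = 3966 − 3543.2 = 422.8
b = Sxy/Sxx = 422.8/288.8 = 1.463989
a = ȳ − b·x̄ = 41.2 − 1.463989·17.2 = 16.019391
ŷ(19) = a + b·19 = 16.019391 + 1.463989·19 = 43.835180

43.835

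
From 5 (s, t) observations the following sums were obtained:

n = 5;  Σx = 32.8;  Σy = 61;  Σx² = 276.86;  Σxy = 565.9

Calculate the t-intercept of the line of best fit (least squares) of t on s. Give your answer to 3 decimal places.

Sxx = Σx² − (Σx)²/n = 276.86 − 215.168 = 61.692
Sxy = Σxy − (Σx)(Σy)/n = 565.9 − 400.16 = 165.74
b = Sxy/Sxx = 165.74/61.692 = 2.686572
a = ȳ − b·x̄ = 12.2 − 2.686572·6.56 = -5.423912

-5.424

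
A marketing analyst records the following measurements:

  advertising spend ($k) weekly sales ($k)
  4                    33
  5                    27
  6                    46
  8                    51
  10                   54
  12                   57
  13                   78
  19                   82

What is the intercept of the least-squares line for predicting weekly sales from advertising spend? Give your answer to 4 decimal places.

18.7642

n = 8, Σx = 77, Σy = 428, Σxy = 4747, Σx² = 915
Sxx = Σx² − (Σx)²/n = 915 − 741.125 = 173.875
Sxy = Σxy − (Σx)(Σy)/n = 4747 − 4119.5 = 627.5
b = Sxy/Sxx = 627.5/173.875 = 3.608914
a = ȳ − b·x̄ = 53.5 − 3.608914·9.625 = 18.764198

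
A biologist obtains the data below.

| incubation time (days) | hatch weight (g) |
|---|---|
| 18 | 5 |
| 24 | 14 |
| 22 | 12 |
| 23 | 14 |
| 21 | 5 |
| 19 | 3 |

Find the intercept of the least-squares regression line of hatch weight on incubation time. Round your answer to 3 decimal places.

n = 6, Σx = 127, Σy = 53, Σxy = 1174, Σx² = 2715
Sxx = Σx² − (Σx)²/n = 2715 − 2688.166667 = 26.833333
Sxy = Σxy − (Σx)(Σy)/n = 1174 − 1121.833333 = 52.166667
b = Sxy/Sxx = 52.166667/26.833333 = 1.944099
a = ȳ − b·x̄ = 8.833333 − 1.944099·21.166667 = -32.316770

-32.317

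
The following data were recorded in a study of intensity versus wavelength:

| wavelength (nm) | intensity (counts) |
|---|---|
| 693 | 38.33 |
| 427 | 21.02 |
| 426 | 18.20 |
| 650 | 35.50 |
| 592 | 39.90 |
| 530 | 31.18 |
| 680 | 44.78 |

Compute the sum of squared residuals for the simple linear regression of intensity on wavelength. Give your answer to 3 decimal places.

n = 7, Σx = 3998, Σy = 228.91, Σxy = 136963.03, Σx² = 2360318, Σy² = 8071.9701
Sxx = Σx² − (Σx)²/n = 2360318 − 2283429.142857 = 76888.857143
Sxy = Σxy − (Σx)(Σy)/n = 136963.03 − 130740.311429 = 6222.718571
Syy = Σy² − (Σy)²/n = 8071.9701 − 7485.684014 = 586.286086
b = Sxy/Sxx = 6222.718571/76888.857143 = 0.080931
SSE = Syy − b·Sxy = 586.286086 − 0.080931·6222.718571 = 82.673106

82.673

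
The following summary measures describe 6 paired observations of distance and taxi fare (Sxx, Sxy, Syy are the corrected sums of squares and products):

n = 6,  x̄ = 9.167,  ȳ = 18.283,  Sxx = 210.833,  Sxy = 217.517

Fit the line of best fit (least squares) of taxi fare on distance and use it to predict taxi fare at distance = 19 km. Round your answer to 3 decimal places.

b = Sxy/Sxx = 217.517/210.833 = 1.031703
a = ȳ − b·x̄ = 18.283 − 1.031703·9.167 = 8.825380
ŷ(19) = a + b·19 = 8.825380 + 1.031703·19 = 28.427734

28.428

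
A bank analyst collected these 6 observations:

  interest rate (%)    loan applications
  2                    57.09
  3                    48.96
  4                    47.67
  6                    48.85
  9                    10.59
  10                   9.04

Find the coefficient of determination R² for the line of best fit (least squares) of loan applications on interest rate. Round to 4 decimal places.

0.8878

n = 6, Σx = 34, Σy = 222.2, Σxy = 930.55, Σx² = 246, Σy² = 10508.9708
Sxx = Σx² − (Σx)²/n = 246 − 192.666667 = 53.333333
Sxy = Σxy − (Σx)(Σy)/n = 930.55 − 1259.133333 = -328.583333
Syy = Σy² − (Σy)²/n = 10508.9708 − 8228.806667 = 2280.164133
R² = Sxy²/(Sxx·Syy) = (-328.583333)²/(53.333333·2280.164133) = 0.887823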